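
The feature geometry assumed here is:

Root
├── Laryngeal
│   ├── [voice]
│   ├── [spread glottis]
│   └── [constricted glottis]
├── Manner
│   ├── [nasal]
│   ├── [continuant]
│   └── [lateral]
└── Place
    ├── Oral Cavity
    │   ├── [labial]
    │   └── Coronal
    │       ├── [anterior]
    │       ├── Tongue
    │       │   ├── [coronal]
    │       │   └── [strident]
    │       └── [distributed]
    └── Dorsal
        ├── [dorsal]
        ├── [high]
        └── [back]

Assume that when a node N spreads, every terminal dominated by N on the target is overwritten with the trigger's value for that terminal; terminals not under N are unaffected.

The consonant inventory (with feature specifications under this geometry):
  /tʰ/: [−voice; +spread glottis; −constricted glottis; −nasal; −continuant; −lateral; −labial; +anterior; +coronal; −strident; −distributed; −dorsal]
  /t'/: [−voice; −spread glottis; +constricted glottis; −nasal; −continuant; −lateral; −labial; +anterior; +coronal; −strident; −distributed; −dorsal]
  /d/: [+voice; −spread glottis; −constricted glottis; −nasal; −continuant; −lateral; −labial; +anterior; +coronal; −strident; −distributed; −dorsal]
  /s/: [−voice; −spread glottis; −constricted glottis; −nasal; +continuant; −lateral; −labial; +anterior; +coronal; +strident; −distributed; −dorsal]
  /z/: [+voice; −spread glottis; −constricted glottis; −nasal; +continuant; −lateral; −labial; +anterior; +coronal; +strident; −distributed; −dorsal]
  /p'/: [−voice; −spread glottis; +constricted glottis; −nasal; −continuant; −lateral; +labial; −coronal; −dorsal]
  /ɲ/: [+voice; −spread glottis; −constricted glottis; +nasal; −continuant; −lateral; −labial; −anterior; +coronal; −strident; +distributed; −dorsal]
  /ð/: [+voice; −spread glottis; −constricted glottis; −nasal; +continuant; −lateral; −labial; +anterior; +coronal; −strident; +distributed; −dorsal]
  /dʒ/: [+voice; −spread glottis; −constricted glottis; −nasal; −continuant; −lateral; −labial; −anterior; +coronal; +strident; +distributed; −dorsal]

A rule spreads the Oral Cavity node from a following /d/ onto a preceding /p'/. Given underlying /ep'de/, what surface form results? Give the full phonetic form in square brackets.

[et'de]

Terminals under Oral Cavity in this geometry: [labial], [anterior], [coronal], [strident], [distributed].
The target acquires /d/'s values for everything under Oral Cavity — [−labial], [+anterior], [+coronal], [−strident], [−distributed] — while keeping its own [voice], [spread glottis], [constricted glottis], ….
The resulting bundle matches /t'/ in the inventory; substituting it for /p'/ gives [et'de].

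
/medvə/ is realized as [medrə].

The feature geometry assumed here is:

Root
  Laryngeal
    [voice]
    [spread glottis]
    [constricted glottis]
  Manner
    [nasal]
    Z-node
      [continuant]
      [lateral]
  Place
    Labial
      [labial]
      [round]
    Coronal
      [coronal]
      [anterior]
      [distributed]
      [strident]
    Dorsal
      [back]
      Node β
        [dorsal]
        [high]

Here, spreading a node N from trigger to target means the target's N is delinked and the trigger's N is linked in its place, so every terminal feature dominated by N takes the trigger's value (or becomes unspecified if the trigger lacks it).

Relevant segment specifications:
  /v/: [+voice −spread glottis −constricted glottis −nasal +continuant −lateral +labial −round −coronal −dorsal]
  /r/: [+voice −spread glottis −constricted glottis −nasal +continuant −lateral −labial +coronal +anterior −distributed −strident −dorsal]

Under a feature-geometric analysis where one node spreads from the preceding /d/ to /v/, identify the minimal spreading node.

Feature comparison: [labial], [round], [coronal], [anterior], [distributed], [strident] differ between /v/ and [r]; the remaining terminals match.
The smallest constituent containing every changed terminal is Place — each of its daughters lacks at least one of the affected features.
If Place spreads, every terminal under it takes /d/'s value, producing [r] as observed.
Since [continuant] is preserved even though /d/ disagrees there, no node above Place spread.

Place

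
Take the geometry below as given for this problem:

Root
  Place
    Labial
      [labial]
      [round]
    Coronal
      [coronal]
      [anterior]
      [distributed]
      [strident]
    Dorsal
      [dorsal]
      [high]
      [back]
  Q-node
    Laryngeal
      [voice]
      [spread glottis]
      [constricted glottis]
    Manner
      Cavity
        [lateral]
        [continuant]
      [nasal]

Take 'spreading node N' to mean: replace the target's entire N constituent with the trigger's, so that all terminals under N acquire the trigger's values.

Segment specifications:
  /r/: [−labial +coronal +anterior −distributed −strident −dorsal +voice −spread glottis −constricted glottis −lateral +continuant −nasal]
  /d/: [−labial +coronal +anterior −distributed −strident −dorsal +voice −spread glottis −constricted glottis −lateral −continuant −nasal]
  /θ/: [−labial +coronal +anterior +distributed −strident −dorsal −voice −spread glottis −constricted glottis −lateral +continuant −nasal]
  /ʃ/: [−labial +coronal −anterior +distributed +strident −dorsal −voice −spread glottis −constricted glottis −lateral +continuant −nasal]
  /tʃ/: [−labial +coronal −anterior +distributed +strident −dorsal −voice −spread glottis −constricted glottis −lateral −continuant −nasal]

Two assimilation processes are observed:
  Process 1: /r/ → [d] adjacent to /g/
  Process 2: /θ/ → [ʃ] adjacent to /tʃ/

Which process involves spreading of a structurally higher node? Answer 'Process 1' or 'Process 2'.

Process 2

In Process 1, [continuant] changes, so the minimal spreading node is [continuant] at depth 4.
Process 2 alters [anterior], [strident]; the lowest common ancestor is Coronal (depth 2 from Root).
Depth 2 < depth 4; Process 2 involves the structurally higher constituent Coronal.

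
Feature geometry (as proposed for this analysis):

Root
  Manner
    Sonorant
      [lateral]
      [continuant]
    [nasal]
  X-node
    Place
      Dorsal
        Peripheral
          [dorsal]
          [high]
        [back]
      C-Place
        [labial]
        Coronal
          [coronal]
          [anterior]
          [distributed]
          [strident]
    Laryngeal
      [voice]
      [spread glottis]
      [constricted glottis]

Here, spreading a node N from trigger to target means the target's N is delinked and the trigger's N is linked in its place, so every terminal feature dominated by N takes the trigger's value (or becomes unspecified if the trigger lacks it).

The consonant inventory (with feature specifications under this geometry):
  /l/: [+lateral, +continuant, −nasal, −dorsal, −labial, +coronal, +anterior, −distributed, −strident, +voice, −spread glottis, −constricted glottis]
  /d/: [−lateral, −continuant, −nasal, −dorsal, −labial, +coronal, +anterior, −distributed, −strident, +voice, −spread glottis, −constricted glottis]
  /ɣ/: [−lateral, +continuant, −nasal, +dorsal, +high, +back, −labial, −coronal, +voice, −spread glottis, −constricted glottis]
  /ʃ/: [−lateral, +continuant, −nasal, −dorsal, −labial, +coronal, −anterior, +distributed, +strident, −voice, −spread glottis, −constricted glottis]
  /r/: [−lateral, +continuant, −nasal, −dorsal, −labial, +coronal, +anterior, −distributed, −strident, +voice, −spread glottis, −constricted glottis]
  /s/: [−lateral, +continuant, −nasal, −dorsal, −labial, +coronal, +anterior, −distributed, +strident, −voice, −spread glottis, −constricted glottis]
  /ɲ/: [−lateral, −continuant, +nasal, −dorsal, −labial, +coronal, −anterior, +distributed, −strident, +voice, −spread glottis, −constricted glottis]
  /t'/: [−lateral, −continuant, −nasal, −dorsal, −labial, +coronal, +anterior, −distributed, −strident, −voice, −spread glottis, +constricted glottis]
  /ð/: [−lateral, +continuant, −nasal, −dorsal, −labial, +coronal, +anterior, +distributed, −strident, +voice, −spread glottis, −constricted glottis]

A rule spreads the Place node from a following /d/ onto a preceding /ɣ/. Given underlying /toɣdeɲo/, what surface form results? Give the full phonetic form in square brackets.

Place immediately or transitively dominates [dorsal], [high], [back], [labial], [coronal], [anterior], [distributed], [strident].
After delinking /ɣ/'s Place and linking /d/'s, the affected terminals become [−dorsal], [−labial], [+coronal], [+anterior], [−distributed], [−strident]; [lateral], [continuant], [nasal], … (outside Place) are retained from /ɣ/.
This feature bundle is that of [r], so /toɣdeɲo/ surfaces as [tordeɲo].

[tordeɲo]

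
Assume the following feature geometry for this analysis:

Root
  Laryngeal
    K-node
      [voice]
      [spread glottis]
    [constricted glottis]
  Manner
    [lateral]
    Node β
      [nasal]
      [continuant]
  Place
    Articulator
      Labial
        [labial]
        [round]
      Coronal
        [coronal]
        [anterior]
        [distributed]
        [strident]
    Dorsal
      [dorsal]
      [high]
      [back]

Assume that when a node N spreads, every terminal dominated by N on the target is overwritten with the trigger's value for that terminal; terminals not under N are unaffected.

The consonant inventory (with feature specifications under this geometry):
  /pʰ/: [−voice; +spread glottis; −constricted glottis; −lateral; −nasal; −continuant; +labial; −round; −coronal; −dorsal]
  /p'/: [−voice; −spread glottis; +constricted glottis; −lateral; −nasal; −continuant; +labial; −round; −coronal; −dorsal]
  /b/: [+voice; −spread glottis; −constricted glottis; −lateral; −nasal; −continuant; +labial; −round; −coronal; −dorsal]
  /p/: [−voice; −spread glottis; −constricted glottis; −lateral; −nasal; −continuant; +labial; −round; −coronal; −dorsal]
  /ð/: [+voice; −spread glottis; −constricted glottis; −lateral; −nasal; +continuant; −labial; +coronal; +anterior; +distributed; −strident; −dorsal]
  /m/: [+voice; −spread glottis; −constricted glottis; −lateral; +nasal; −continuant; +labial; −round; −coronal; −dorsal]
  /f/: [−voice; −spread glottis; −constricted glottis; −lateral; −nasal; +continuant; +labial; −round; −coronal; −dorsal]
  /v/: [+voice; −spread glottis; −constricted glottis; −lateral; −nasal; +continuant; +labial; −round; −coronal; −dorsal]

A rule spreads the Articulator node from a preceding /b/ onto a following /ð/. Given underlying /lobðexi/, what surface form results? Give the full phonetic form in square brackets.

The Articulator node dominates the terminals [labial], [round], [coronal], [anterior], [distributed], [strident].
The target acquires /b/'s values for everything under Articulator — [+labial], [−round], [−coronal] — while keeping its own [voice], [spread glottis], [constricted glottis], ….
This feature bundle is that of [v], so /lobðexi/ surfaces as [lobvexi].

[lobvexi]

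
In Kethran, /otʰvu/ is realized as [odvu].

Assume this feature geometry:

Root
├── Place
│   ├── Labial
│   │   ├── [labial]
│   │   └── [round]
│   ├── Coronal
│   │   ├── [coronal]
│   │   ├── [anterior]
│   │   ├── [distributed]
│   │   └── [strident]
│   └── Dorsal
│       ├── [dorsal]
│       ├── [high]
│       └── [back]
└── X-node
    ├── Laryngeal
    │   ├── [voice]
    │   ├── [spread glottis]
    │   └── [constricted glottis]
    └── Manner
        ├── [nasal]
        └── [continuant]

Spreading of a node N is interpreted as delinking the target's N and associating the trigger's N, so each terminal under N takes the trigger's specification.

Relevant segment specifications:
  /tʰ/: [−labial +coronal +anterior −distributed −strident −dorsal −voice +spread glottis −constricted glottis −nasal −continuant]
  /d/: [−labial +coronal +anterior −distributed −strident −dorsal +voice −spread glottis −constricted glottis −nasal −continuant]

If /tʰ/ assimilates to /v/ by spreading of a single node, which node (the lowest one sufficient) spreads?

Laryngeal

Comparing /tʰ/ with its surface form [d], the features that change are [voice], [spread glottis].
The smallest constituent containing every changed terminal is Laryngeal — each of its daughters lacks at least one of the affected features.
Delinking /tʰ/'s Laryngeal and associating /v/'s Laryngeal gives precisely the feature bundle of [d].
Had X-node or a higher node spread, [continuant] would have taken /v/'s value; it stays as in /tʰ/, confirming the spreading constituent is exactly Laryngeal.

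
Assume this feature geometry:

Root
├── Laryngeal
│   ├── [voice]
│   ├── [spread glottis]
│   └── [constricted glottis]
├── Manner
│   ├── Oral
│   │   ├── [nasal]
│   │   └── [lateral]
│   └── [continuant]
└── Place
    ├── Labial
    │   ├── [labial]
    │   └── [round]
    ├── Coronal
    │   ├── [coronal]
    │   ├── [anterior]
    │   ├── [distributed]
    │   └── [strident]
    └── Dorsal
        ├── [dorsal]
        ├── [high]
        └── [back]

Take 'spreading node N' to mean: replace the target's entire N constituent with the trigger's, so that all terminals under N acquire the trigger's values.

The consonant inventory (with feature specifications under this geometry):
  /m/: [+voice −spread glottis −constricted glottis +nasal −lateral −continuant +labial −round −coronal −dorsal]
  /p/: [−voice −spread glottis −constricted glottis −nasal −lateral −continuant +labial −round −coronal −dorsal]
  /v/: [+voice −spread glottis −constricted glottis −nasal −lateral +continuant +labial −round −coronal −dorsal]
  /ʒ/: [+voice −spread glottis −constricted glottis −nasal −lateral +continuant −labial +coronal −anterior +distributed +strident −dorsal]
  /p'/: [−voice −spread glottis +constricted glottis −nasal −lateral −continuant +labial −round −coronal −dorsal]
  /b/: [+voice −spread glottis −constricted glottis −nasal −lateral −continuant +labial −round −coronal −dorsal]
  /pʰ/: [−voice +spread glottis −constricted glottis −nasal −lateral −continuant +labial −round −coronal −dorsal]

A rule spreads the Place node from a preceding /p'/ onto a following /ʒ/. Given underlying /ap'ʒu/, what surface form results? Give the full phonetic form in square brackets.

Terminals under Place in this geometry: [labial], [round], [coronal], [anterior], [distributed], [strident], [dorsal], [high], [back].
After delinking /ʒ/'s Place and linking /p'/'s, the affected terminals become [+labial], [−round], [−coronal], [−dorsal]; [voice], [spread glottis], [constricted glottis], … (outside Place) are retained from /ʒ/.
This feature bundle is that of [v], so /ap'ʒu/ surfaces as [ap'vu].

[ap'vu]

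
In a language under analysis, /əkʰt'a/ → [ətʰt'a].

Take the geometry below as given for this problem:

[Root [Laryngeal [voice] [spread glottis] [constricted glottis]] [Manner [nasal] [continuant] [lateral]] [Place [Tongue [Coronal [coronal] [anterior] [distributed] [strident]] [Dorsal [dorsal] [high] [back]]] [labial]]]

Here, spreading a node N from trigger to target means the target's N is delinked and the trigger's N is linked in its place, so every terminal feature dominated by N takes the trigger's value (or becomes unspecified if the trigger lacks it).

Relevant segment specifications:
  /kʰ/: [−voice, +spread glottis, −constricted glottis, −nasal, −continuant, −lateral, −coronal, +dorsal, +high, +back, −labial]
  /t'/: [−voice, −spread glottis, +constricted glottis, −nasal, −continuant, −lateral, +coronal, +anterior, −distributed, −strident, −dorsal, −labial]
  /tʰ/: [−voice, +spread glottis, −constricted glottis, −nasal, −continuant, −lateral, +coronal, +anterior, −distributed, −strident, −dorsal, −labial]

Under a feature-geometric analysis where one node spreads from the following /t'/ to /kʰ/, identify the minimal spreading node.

Feature comparison: [coronal], [anterior], [distributed], [strident], [dorsal], [high], [back] differ between /kʰ/ and [tʰ]; the remaining terminals match.
The smallest constituent containing every changed terminal is Tongue — each of its daughters lacks at least one of the affected features.
Delinking /kʰ/'s Tongue and associating /t'/'s Tongue gives precisely the feature bundle of [tʰ].
Features on which the two segments disagree outside Tongue, such as [spread glottis], [constricted glottis], are unchanged — nothing dominating them spread, and Tongue is the minimal sufficient constituent.

Tongue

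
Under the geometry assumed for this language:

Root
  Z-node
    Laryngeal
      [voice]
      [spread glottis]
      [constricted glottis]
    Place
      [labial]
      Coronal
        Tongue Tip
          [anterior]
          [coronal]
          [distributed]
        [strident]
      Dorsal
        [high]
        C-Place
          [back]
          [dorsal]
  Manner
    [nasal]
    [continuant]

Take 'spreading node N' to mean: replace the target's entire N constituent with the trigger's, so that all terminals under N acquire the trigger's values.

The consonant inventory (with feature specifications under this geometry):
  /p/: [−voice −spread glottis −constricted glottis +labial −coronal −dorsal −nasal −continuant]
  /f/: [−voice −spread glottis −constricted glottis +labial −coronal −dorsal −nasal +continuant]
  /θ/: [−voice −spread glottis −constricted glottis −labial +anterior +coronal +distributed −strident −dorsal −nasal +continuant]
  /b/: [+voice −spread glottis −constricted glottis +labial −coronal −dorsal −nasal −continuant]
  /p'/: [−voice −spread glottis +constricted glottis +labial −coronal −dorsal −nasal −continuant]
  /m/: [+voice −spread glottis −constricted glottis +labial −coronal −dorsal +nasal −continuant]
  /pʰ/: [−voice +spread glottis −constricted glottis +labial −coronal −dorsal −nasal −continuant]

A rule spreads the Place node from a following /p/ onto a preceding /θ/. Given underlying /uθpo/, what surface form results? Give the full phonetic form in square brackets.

[ufpo]

The Place node dominates the terminals [labial], [anterior], [coronal], [distributed], [strident], [high], [back], [dorsal].
Spreading Place from /p/ onto /θ/ replaces those values with /p/'s: [+labial], [−coronal], [−dorsal]. Features outside Place ([voice], [spread glottis], [constricted glottis], …) stay as in /θ/.
Among the inventory, only /f/ has exactly this specification, giving the surface form [ufpo].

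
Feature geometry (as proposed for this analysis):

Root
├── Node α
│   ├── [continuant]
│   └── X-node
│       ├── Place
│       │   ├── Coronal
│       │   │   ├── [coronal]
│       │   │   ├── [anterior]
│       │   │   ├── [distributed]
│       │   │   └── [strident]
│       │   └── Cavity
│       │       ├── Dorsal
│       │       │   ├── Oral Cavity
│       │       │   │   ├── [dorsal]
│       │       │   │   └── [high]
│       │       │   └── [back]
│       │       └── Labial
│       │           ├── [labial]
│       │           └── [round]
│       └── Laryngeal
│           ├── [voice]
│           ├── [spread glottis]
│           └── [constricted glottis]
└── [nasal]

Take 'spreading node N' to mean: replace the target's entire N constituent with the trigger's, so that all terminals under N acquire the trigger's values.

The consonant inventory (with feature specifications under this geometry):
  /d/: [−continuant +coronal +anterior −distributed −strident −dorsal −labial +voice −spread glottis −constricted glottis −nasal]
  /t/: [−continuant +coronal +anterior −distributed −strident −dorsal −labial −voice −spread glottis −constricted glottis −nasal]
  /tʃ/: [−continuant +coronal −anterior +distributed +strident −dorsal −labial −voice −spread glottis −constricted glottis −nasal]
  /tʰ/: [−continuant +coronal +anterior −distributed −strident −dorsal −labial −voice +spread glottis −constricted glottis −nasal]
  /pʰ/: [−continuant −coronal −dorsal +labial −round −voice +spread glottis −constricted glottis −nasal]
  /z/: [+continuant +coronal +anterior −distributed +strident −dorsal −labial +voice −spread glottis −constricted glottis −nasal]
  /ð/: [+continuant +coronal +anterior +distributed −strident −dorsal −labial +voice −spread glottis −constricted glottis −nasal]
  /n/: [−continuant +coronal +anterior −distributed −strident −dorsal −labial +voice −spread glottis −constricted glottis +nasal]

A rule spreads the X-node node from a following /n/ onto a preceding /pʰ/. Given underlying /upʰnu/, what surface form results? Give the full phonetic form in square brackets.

The X-node node dominates the terminals [coronal], [anterior], [distributed], [strident], [dorsal], [high], [back], [labial], [round], [voice], [spread glottis], [constricted glottis].
The target acquires /n/'s values for everything under X-node — [+coronal], [+anterior], [−distributed], [−strident], [−dorsal], [−labial], [+voice], [−spread glottis], [−constricted glottis] — while keeping its own [continuant], [nasal].
This feature bundle is that of [d], so /upʰnu/ surfaces as [udnu].

[udnu]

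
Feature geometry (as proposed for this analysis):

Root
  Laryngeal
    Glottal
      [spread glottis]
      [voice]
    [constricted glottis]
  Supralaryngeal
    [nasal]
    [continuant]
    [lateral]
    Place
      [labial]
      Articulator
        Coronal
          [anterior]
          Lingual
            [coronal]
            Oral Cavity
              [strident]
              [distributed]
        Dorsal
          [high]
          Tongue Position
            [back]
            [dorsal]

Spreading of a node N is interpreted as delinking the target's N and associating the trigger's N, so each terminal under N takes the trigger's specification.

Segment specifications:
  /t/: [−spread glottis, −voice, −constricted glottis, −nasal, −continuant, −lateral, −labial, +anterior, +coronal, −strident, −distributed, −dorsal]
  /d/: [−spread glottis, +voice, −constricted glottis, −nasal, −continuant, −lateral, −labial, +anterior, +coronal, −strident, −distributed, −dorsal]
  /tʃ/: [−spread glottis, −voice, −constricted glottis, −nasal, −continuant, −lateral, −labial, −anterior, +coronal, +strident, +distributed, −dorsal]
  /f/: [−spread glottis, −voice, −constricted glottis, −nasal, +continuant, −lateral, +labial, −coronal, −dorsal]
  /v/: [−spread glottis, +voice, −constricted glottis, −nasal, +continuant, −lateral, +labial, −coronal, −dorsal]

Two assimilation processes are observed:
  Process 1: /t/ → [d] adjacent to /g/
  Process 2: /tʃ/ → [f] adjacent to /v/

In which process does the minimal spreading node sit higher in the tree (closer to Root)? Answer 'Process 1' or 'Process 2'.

Process 2

Process 1: the feature that changes is [voice]; the minimal node is [voice] (depth 3).
In Process 2, [continuant], [labial], [coronal], [anterior], [distributed], [strident] change, so the minimal spreading node is Supralaryngeal at depth 1.
Depth 1 < depth 3; Process 2 involves the structurally higher constituent Supralaryngeal.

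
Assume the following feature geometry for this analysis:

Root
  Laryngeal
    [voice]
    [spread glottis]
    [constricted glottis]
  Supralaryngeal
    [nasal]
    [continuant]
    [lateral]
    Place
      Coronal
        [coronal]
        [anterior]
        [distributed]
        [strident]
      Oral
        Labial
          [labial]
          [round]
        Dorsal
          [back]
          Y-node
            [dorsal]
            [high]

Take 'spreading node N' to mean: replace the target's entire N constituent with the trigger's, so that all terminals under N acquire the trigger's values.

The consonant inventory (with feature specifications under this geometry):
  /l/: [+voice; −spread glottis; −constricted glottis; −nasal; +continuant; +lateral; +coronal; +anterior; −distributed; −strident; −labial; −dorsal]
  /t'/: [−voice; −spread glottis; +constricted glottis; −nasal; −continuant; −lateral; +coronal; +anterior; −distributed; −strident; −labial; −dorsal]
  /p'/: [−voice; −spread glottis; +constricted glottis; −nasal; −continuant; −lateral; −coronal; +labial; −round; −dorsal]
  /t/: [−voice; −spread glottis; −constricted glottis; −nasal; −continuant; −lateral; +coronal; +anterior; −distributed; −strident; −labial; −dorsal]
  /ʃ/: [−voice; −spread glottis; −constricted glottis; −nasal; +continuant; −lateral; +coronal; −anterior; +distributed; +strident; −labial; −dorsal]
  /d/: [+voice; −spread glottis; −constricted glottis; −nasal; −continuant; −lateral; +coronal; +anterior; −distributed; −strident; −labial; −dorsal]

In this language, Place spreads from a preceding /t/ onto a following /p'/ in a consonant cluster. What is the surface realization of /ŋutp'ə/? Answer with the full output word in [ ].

[ŋutt'ə]

Terminals under Place in this geometry: [coronal], [anterior], [distributed], [strident], [labial], [round], [back], [dorsal], [high].
Spreading Place from /t/ onto /p'/ replaces those values with /t/'s: [+coronal], [+anterior], [−distributed], [−strident], [−labial], [−dorsal]. Features outside Place ([voice], [spread glottis], [constricted glottis], …) stay as in /p'/.
Among the inventory, only /t'/ has exactly this specification, giving the surface form [ŋutt'ə].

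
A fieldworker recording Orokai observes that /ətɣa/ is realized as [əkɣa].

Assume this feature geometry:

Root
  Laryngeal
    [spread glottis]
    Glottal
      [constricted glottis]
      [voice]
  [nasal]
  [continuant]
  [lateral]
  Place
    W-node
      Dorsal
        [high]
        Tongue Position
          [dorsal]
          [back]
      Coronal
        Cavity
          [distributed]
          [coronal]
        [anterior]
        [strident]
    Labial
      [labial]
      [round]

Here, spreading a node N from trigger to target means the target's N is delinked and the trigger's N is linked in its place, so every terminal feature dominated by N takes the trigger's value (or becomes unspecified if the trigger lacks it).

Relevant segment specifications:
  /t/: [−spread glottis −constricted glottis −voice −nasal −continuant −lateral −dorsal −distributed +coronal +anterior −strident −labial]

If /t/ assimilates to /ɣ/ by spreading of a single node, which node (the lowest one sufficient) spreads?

W-node

Comparing /t/ with its surface form [k], the features that change are [coronal], [anterior], [distributed], [strident], [dorsal], [high], [back].
These terminals are all dominated by W-node, and no proper subconstituent of W-node covers them all; W-node is their lowest common ancestor.
If W-node spreads, every terminal under it takes /ɣ/'s value, producing [k] as observed.
[voice], [continuant] stay as in /t/ although /ɣ/ differs there, so no node dominating them spread; among the remaining candidates W-node is the lowest that derives the output.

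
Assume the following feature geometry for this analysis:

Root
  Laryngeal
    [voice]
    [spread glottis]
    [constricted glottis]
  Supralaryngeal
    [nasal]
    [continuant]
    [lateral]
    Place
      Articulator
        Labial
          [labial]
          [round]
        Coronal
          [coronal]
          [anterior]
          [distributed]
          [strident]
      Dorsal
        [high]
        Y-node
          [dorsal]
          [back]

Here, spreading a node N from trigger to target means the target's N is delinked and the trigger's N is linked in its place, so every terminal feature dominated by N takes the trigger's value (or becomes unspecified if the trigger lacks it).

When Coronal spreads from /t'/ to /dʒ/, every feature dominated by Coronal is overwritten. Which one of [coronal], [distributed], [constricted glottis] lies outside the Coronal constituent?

[constricted glottis]

The terminals dominated by Coronal are [coronal], [anterior], [distributed], [strident].
[coronal], [distributed] all lie under Coronal, so they are overwritten when Coronal spreads.
But [constricted glottis] is a dependent of Laryngeal, outside Coronal; it is therefore untouched by the spreading.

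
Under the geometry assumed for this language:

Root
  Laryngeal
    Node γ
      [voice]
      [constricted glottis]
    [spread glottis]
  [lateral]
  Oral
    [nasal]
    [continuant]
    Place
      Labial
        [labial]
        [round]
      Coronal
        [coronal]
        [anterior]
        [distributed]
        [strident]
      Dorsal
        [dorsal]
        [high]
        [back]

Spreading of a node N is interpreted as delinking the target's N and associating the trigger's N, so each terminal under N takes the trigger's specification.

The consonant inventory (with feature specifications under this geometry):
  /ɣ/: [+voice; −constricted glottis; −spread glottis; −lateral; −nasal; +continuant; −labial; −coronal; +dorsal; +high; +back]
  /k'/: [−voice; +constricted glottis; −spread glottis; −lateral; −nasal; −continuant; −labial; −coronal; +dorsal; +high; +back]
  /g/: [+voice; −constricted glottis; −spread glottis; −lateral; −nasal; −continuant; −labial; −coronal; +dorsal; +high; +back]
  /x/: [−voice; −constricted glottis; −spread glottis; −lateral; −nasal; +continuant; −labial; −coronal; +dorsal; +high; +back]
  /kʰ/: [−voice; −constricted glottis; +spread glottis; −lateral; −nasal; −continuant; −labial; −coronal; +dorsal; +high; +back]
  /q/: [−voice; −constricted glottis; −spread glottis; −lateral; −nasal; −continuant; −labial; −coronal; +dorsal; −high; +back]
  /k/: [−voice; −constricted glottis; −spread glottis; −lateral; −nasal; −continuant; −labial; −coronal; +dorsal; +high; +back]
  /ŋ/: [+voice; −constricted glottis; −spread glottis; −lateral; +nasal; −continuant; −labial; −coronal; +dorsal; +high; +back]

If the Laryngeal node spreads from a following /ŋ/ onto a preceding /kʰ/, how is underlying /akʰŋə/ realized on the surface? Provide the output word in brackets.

[agŋə]

Laryngeal immediately or transitively dominates [voice], [constricted glottis], [spread glottis].
After delinking /kʰ/'s Laryngeal and linking /ŋ/'s, the affected terminals become [+voice], [−constricted glottis], [−spread glottis]; [lateral], [nasal], [continuant], … (outside Laryngeal) are retained from /kʰ/.
Among the inventory, only /g/ has exactly this specification, giving the surface form [agŋə].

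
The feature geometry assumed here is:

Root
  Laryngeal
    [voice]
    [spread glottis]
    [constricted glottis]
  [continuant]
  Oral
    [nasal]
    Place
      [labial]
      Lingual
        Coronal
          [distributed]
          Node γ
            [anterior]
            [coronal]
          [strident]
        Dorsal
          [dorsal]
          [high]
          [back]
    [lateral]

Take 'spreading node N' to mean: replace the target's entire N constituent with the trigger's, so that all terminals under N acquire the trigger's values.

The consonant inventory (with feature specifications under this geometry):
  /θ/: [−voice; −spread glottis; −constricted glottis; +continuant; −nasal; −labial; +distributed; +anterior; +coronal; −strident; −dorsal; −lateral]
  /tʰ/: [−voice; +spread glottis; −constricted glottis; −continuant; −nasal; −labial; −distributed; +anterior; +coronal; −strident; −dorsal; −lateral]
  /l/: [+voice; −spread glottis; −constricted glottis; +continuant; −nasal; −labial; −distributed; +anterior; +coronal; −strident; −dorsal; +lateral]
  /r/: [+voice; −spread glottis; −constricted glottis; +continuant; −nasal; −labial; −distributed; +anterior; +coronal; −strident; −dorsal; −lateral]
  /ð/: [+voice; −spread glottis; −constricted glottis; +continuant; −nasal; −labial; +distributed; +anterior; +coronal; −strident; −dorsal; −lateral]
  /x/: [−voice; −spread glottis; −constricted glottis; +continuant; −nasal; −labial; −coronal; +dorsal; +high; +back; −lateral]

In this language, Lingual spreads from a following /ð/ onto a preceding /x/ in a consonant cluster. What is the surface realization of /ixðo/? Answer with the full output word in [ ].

Terminals under Lingual in this geometry: [distributed], [anterior], [coronal], [strident], [dorsal], [high], [back].
The target acquires /ð/'s values for everything under Lingual — [+distributed], [+anterior], [+coronal], [−strident], [−dorsal] — while keeping its own [voice], [spread glottis], [constricted glottis], ….
The resulting bundle matches /θ/ in the inventory; substituting it for /x/ gives [iθðo].

[iθðo]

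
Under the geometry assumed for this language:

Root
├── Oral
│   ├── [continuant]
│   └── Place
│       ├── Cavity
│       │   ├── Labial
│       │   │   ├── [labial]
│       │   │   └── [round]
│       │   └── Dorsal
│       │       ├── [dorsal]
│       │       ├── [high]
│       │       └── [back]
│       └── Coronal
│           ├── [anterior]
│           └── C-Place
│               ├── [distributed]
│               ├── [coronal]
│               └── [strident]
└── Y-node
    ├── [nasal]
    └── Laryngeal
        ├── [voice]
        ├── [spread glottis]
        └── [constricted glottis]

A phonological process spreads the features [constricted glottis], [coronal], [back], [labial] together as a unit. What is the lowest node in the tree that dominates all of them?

Root

[constricted glottis] is immediately dominated by Laryngeal.
[coronal] is immediately dominated by C-Place.
[back] is immediately dominated by Dorsal.
[labial] is immediately dominated by Labial.
The lowest node appearing on every path is Root; each proper daughter of Root fails to dominate at least one of the listed features.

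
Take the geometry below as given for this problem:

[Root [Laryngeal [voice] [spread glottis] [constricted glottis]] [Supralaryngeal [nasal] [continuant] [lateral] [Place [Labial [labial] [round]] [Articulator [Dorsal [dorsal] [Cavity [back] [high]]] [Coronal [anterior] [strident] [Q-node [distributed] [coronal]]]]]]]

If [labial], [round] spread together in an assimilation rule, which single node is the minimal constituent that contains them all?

[labial]: Root / Supralaryngeal / Place / Labial / [labial].
[round]: Root / Supralaryngeal / Place / Labial / [round].
The listed terminals split across distinct daughters of Labial, so Labial itself is the smallest node containing them all.

Labial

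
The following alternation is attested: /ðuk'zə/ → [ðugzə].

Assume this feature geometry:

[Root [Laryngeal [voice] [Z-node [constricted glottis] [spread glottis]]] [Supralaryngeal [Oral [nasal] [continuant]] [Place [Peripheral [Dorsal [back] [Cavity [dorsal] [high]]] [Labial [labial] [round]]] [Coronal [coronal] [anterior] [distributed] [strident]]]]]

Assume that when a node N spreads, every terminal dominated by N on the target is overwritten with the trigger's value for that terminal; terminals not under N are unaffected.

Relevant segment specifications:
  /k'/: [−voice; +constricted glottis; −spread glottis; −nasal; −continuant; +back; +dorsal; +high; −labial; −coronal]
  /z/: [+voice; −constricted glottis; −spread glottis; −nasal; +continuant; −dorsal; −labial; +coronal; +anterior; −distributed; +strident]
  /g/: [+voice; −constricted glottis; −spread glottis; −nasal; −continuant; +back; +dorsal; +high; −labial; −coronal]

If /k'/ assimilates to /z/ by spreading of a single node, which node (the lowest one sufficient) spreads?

The alternation /k'/ → [g] changes [voice], [constricted glottis] and nothing else.
In this geometry the lowest node dominating all of them is Laryngeal: every daughter of Laryngeal dominates only a proper subset, so no lower node suffices.
Spreading Laryngeal from /z/ overwrites each of those terminals with /z/'s values, yielding exactly [g].
[dorsal], [coronal] — on which /z/ differs from /k'/ — are unchanged, so Root cannot have spread; the constituent is no larger than Laryngeal.

Laryngeal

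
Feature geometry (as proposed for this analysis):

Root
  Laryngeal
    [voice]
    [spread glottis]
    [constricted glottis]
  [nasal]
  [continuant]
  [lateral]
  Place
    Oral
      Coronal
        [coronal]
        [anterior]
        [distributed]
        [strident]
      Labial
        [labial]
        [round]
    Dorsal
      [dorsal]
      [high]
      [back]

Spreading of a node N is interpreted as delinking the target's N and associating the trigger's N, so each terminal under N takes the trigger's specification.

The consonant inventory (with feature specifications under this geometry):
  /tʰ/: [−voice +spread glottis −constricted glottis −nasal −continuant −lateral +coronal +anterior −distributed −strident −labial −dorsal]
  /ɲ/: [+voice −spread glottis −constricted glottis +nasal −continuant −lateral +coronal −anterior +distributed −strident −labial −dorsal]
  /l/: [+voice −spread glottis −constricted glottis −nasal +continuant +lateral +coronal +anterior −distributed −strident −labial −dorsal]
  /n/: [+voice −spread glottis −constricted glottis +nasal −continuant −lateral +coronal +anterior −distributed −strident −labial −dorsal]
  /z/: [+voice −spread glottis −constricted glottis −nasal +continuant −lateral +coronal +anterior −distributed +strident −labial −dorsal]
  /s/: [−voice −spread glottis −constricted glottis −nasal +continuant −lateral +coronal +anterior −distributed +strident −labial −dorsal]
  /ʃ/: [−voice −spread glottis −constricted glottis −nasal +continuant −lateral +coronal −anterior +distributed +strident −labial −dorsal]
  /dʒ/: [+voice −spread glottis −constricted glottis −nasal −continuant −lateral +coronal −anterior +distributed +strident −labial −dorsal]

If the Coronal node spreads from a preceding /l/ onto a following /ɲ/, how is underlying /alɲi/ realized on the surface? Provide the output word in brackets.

[alni]

Terminals under Coronal in this geometry: [coronal], [anterior], [distributed], [strident].
After delinking /ɲ/'s Coronal and linking /l/'s, the affected terminals become [+coronal], [+anterior], [−distributed], [−strident]; [voice], [spread glottis], [constricted glottis], … (outside Coronal) are retained from /ɲ/.
Among the inventory, only /n/ has exactly this specification, giving the surface form [alni].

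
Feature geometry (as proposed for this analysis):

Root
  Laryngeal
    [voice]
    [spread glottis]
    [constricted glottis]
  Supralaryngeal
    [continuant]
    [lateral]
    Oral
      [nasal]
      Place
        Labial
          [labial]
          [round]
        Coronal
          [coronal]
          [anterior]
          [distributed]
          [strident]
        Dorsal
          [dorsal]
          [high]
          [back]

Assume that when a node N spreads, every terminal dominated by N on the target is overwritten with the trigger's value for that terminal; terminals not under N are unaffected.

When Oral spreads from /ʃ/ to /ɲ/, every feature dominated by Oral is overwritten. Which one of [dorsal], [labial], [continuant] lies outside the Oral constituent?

[continuant]

The terminals dominated by Oral are [nasal], [labial], [round], [coronal], [anterior], [distributed], [strident], [dorsal], [high], [back].
[labial], [dorsal] all lie under Oral, so they are overwritten when Oral spreads.
[continuant] attaches under Supralaryngeal, not under Oral, so /ɲ/ retains its own value for [continuant].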